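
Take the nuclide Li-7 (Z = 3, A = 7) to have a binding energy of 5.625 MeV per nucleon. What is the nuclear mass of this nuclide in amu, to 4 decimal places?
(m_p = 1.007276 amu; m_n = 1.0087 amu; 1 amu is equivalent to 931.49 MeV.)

7.0144 amu

Total binding energy = 7 × 5.625 = 39.375 MeV
Mass defect = 39.375 MeV / (931.49 MeV/amu) = 0.042271 amu
Constituent mass = 3(1.007276) + 4(1.0087) = 7.056628 amu
Nuclear mass = 7.056628 − 0.042271 = 7.014357 amu ≈ 7.0144 amu (to 4 decimal places)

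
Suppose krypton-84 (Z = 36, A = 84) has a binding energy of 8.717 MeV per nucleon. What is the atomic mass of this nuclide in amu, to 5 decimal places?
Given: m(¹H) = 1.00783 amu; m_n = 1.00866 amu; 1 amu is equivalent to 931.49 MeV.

Total binding energy = 84 × 8.717 = 732.228 MeV
Mass defect = 732.228 MeV / (931.49 MeV/amu) = 0.7860825 amu
Constituent mass = 36(1.00783) + 48(1.00866) = 84.69756 amu
Atomic mass = 84.69756 − 0.7860825 = 83.9114775 amu ≈ 83.91148 amu (to 5 decimal places)

83.91148 amu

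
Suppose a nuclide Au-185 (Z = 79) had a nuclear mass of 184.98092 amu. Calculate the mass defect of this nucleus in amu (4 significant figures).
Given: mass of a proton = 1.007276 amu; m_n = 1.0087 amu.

1.516 amu

With 79 protons and 106 neutrons (A = 185):
Mass of separated nucleons = 79(1.007276) + 106(1.0087) = 79.574804 + 106.9222 = 186.497004 amu
Mass defect Δm = 186.497004 − 184.98092 = 1.516084 amu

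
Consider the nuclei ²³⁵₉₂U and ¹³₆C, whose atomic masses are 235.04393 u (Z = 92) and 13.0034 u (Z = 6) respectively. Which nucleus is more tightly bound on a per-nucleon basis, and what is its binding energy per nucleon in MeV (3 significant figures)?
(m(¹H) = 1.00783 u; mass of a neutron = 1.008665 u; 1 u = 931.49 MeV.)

²³⁵₉₂U; 7.59 MeV/nucleon

²³⁵₉₂U: Σm = 92(1.00783) + 143(1.008665) = 236.959455 u; Δm = 1.915525 u; E_B = 1784.3 MeV; E_B/A = 7.593 MeV
¹³₆C: Σm = 6(1.00783) + 7(1.008665) = 13.107635 u; Δm = 0.104235 u; E_B = 97.094 MeV; E_B/A = 7.469 MeV
²³⁵₉₂U has the higher binding energy per nucleon, so it is the more tightly bound nucleus.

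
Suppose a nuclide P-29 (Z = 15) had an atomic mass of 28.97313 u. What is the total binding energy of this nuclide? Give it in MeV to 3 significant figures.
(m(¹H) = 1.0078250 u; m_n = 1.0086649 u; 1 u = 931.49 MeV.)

Mass of separated nucleons = 15(1.0078250) + 14(1.0086649) = 15.1173750 + 14.1213086 = 29.2386836 u
Mass defect Δm = 29.2386836 − 28.97313 = 0.2655536 u
Converting to energy: 0.2655536 u × 931.49 MeV/u = 247.361 MeV

247 MeV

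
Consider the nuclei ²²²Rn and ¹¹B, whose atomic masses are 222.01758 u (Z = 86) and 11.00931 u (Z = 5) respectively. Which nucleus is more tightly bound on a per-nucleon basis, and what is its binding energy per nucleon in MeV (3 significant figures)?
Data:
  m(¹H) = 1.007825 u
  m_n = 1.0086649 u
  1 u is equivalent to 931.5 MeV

²²²Rn; 7.69 MeV/nucleon

²²²Rn: Σm = 86(1.007825) + 136(1.0086649) = 223.8513764 u; Δm = 1.8337964 u; E_B = 1708.18 MeV; E_B/A = 7.6945 MeV
¹¹B: Σm = 5(1.007825) + 6(1.0086649) = 11.0911144 u; Δm = 0.0818044 u; E_B = 76.201 MeV; E_B/A = 6.927 MeV
²²²Rn has the higher binding energy per nucleon, so it is the more tightly bound nucleus.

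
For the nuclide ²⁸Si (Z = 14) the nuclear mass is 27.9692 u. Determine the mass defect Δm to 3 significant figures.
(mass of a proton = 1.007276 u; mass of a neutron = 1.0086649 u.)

The nucleus contains 14 protons and 28 − 14 = 14 neutrons.
Total constituent mass: 14 × 1.007276 + 14 × 1.0086649 = 28.2231726 u
Mass defect Δm = 28.2231726 − 27.9692 = 0.2539726 u

0.254 u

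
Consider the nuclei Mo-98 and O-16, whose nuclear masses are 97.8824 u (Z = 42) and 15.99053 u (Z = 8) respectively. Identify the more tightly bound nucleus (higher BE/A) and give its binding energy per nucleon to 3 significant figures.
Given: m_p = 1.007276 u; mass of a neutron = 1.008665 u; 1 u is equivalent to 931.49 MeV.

Mo-98; 8.63 MeV/nucleon

Mo-98: Σm = 42(1.007276) + 56(1.008665) = 98.790832 u; Δm = 0.908432 u; E_B = 846.195 MeV; E_B/A = 8.6346 MeV
O-16: Σm = 8(1.007276) + 8(1.008665) = 16.127528 u; Δm = 0.136998 u; E_B = 127.61 MeV; E_B/A = 7.976 MeV
Mo-98 has the higher binding energy per nucleon, so it is the more tightly bound nucleus.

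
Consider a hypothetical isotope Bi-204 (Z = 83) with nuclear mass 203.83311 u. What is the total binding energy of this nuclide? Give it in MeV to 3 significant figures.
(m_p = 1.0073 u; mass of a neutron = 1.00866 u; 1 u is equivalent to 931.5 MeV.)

1700 MeV

The nucleus contains 83 protons and 204 − 83 = 121 neutrons.
Total constituent mass: 83 × 1.0073 + 121 × 1.00866 = 205.65376 u
Δm = 205.65376 − 203.83311 = 1.82065 u
Binding energy = Δm·c² = 1.82065 × 931.5 MeV/u = 1695.94 MeV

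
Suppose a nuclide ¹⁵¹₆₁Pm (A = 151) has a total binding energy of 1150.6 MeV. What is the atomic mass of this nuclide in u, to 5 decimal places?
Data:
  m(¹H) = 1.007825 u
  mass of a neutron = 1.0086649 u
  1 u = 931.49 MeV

151.02194 u

Mass defect = 1150.6 MeV / (931.49 MeV/u) = 1.2352253 u
Constituent mass = 61(1.007825) + 90(1.0086649) = 152.2571660 u
Atomic mass = 152.2571660 − 1.2352253 = 151.0219407 u ≈ 151.02194 u (to 5 decimal places)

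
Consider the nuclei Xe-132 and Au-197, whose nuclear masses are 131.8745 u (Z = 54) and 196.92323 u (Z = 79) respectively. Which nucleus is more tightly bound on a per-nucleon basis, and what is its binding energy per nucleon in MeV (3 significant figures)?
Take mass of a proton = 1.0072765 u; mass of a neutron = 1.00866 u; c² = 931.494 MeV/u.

Xe-132; 8.43 MeV/nucleon

Xe-132: Σm = 54(1.0072765) + 78(1.00866) = 133.0684110 u; Δm = 1.1939110 u; E_B = 1112.1 MeV; E_B/A = 8.425 MeV
Au-197: Σm = 79(1.0072765) + 118(1.00866) = 198.5967235 u; Δm = 1.6734935 u; E_B = 1558.8 MeV; E_B/A = 7.913 MeV
Xe-132 has the higher binding energy per nucleon, so it is the more tightly bound nucleus.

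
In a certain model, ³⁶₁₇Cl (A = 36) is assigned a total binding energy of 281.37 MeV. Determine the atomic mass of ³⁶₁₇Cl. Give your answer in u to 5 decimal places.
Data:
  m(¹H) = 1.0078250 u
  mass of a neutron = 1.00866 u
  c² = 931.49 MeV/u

Mass defect = 281.37 MeV / (931.49 MeV/u) = 0.3020644 u
Constituent mass = 17(1.0078250) + 19(1.00866) = 36.2975650 u
Atomic mass = 36.2975650 − 0.3020644 = 35.9955006 u ≈ 35.99550 u (to 5 decimal places)

35.99550 u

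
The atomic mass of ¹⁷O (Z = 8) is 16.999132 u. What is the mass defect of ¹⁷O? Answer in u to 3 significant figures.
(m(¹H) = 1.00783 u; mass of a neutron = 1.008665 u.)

Z = 8, so N = A − Z = 17 − 8 = 9.
Σm = 8·m(¹H) + 9·m_n = 8.06264 + 9.077985 = 17.140625 u
Mass defect Δm = 17.140625 − 16.999132 = 0.141493 u

0.141 u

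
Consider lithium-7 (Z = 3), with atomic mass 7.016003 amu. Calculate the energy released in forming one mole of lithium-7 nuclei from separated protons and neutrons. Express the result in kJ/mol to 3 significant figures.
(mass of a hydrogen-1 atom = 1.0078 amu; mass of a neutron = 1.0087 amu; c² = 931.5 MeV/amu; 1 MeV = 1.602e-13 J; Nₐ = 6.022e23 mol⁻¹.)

With 3 protons and 4 neutrons (A = 7):
Total constituent mass: 3 × 1.0078 + 4 × 1.0087 = 7.0582 amu
Mass defect Δm = 7.0582 − 7.016003 = 0.042197 amu
Converting to energy: 0.042197 amu × 931.5 MeV/amu = 39.3065 MeV
Per nucleus in joules: 39.3065 MeV × 1.602e-13 J/MeV = 6.2969e-12 J
Per mole: 6.2969e-12 J × 6.022e23 mol⁻¹ = 3.7920e+12 J/mol

3.79e+09 kJ/mol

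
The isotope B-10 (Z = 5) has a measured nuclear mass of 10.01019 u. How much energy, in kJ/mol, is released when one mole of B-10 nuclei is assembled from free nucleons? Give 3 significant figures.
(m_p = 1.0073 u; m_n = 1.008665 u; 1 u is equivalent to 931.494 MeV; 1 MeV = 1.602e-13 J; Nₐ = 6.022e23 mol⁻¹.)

With 5 protons and 5 neutrons (A = 10):
Total constituent mass: 5 × 1.0073 + 5 × 1.008665 = 10.079825 u
Δm = 10.079825 − 10.01019 = 0.069635 u
Binding energy = Δm·c² = 0.069635 × 931.494 MeV/u = 64.8646 MeV
Per nucleus in joules: 64.8646 MeV × 1.602e-13 J/MeV = 1.0391e-11 J
Per mole: 1.0391e-11 J × 6.022e23 mol⁻¹ = 6.2575e+12 J/mol

6.26e+09 kJ/mol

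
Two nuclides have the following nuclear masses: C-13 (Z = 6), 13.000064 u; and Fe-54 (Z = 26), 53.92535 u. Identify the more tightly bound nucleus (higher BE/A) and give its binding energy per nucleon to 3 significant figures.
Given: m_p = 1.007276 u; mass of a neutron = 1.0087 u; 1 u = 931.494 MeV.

C-13: Σm = 6(1.007276) + 7(1.0087) = 13.104556 u; Δm = 0.104492 u; E_B = 97.334 MeV; E_B/A = 7.487 MeV
Fe-54: Σm = 26(1.007276) + 28(1.0087) = 54.432776 u; Δm = 0.507426 u; E_B = 472.66 MeV; E_B/A = 8.753 MeV
Fe-54 has the higher binding energy per nucleon, so it is the more tightly bound nucleus.

Fe-54; 8.75 MeV/nucleon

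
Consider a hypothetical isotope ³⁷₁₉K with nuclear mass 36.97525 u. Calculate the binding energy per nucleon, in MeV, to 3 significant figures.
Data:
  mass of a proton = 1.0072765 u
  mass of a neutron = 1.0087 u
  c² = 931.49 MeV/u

8.05 MeV/nucleon

Total constituent mass: 19 × 1.0072765 + 18 × 1.0087 = 37.2948535 u
Mass defect Δm = 37.2948535 − 36.97525 = 0.3196035 u
E_B = 0.3196035 × 931.49 = 297.707 MeV
BE/A = 297.707 MeV / 37 = 8.046 MeV/nucleon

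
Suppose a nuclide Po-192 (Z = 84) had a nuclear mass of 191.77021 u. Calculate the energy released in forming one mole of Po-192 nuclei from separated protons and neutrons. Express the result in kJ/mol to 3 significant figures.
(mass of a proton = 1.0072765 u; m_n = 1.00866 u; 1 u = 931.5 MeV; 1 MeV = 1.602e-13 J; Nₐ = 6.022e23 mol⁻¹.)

With 84 protons and 108 neutrons (A = 192):
Total constituent mass: 84 × 1.0072765 + 108 × 1.00866 = 193.5465060 u
The mass defect is 193.5465060 − 191.77021 = 1.7762960 u.
Binding energy = Δm·c² = 1.7762960 × 931.5 MeV/u = 1654.62 MeV
Per nucleus in joules: 1654.62 MeV × 1.602e-13 J/MeV = 2.6507e-10 J
Per mole: 2.6507e-10 J × 6.022e23 mol⁻¹ = 1.5963e+14 J/mol

1.60e+11 kJ/mol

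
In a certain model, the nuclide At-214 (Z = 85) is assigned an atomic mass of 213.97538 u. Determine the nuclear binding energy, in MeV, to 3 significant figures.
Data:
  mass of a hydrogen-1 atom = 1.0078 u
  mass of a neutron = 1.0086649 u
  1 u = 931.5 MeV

1680 MeV

Mass of separated nucleons = 85(1.0078) + 129(1.0086649) = 85.6630 + 130.1177721 = 215.7807721 u
The mass defect is 215.7807721 − 213.97538 = 1.8053921 u.
Converting to energy: 1.8053921 u × 931.5 MeV/u = 1681.72 MeV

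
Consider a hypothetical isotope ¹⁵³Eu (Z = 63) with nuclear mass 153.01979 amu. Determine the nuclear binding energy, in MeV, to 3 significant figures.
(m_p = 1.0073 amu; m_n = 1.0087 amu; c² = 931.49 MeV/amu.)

With 63 protons and 90 neutrons (A = 153):
Total constituent mass: 63 × 1.0073 + 90 × 1.0087 = 154.2429 amu
Mass defect Δm = 154.2429 − 153.01979 = 1.22311 amu
Binding energy = Δm·c² = 1.22311 × 931.49 MeV/amu = 1139.31 MeV

1140 MeV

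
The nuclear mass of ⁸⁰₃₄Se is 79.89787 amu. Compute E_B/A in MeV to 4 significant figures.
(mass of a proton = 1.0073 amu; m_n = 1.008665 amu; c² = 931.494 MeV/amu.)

8.720 MeV/nucleon

With 34 protons and 46 neutrons (A = 80):
Mass of separated nucleons = 34(1.0073) + 46(1.008665) = 34.2482 + 46.398590 = 80.646790 amu
The mass defect is 80.646790 − 79.89787 = 0.748920 amu.
Converting to energy: 0.748920 amu × 931.494 MeV/amu = 697.614 MeV
BE/A = 697.614 MeV / 80 = 8.720 MeV/nucleon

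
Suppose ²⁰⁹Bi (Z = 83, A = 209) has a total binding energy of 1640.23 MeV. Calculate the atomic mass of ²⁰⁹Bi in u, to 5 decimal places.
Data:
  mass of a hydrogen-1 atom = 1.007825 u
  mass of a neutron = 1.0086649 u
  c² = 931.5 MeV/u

208.98040 u

Mass defect = 1640.23 MeV / (931.5 MeV/u) = 1.7608481 u
Constituent mass = 83(1.007825) + 126(1.0086649) = 210.7412524 u
Atomic mass = 210.7412524 − 1.7608481 = 208.9804043 u ≈ 208.98040 u (to 5 decimal places)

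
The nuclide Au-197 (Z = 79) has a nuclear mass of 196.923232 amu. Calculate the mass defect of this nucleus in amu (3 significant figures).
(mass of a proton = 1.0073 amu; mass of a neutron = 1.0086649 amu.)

Z = 79, so N = A − Z = 197 − 79 = 118.
Mass of separated nucleons = 79(1.0073) + 118(1.0086649) = 79.5767 + 119.0224582 = 198.5991582 amu
Δm = 198.5991582 − 196.923232 = 1.6759262 amu

1.68 amu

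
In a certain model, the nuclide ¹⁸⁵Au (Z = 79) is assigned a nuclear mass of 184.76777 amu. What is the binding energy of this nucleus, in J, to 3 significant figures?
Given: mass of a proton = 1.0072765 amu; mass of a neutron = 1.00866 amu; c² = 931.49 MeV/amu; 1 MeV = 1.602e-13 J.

2.57e-10 J

Σm = 79·m_p + 106·m_n = 79.5748435 + 106.91796 = 186.4928035 amu
Δm = 186.4928035 − 184.76777 = 1.7250335 amu
Binding energy = Δm·c² = 1.7250335 × 931.49 MeV/amu = 1606.85 MeV
In joules: 1606.85 MeV × 1.602e-13 J/MeV = 2.5742e-10 J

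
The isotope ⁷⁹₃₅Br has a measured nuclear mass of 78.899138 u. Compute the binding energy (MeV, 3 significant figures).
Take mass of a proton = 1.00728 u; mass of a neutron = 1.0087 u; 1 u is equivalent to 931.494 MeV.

With 35 protons and 44 neutrons (A = 79):
Mass of separated nucleons = 35(1.00728) + 44(1.0087) = 35.25480 + 44.3828 = 79.63760 u
The mass defect is 79.63760 − 78.899138 = 0.738462 u.
E_B = 0.738462 × 931.494 = 687.873 MeV

688 MeV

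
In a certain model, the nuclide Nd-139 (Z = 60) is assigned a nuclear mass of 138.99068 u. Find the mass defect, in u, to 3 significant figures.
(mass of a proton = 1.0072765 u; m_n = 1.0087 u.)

The nucleus contains 60 protons and 139 − 60 = 79 neutrons.
Total constituent mass: 60 × 1.0072765 + 79 × 1.0087 = 140.1238900 u
Mass defect Δm = 140.1238900 − 138.99068 = 1.1332100 u

1.13 u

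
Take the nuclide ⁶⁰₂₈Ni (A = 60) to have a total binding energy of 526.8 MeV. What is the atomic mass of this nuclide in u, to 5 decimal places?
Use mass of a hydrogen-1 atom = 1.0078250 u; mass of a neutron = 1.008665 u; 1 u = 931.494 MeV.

59.93084 u

Mass defect = 526.8 MeV / (931.494 MeV/u) = 0.5655431 u
Constituent mass = 28(1.0078250) + 32(1.008665) = 60.4963800 u
Atomic mass = 60.4963800 − 0.5655431 = 59.9308369 u ≈ 59.93084 u (to 5 decimal places)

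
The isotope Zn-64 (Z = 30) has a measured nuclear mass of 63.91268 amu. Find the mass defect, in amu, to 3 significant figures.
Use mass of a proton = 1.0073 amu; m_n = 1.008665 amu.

0.601 amu

Z = 30, so N = A − Z = 64 − 30 = 34.
Mass of separated nucleons = 30(1.0073) + 34(1.008665) = 30.2190 + 34.294610 = 64.513610 amu
Mass defect Δm = 64.513610 − 63.91268 = 0.600930 amu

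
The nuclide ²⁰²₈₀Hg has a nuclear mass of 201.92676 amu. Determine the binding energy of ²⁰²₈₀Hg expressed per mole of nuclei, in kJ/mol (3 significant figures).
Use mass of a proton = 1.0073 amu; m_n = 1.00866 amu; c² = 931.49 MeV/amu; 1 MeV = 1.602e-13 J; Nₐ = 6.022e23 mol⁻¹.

1.54e+11 kJ/mol

Σm = 80·m_p + 122·m_n = 80.5840 + 123.05652 = 203.64052 amu
Δm = 203.64052 − 201.92676 = 1.71376 amu
E_B = 1.71376 × 931.49 = 1596.35 MeV
Per nucleus in joules: 1596.35 MeV × 1.602e-13 J/MeV = 2.5574e-10 J
Per mole: 2.5574e-10 J × 6.022e23 mol⁻¹ = 1.5401e+14 J/mol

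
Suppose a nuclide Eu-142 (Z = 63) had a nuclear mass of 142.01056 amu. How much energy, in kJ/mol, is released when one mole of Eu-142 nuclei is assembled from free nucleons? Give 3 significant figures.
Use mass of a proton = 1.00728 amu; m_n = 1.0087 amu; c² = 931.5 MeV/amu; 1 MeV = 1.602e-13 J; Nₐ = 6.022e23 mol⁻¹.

1.02e+11 kJ/mol

Z = 63, so N = A − Z = 142 − 63 = 79.
Total constituent mass: 63 × 1.00728 + 79 × 1.0087 = 143.14594 amu
The mass defect is 143.14594 − 142.01056 = 1.13538 amu.
Binding energy = Δm·c² = 1.13538 × 931.5 MeV/amu = 1057.61 MeV
Per nucleus in joules: 1057.61 MeV × 1.602e-13 J/MeV = 1.6943e-10 J
Per mole: 1.6943e-10 J × 6.022e23 mol⁻¹ = 1.0203e+14 J/mol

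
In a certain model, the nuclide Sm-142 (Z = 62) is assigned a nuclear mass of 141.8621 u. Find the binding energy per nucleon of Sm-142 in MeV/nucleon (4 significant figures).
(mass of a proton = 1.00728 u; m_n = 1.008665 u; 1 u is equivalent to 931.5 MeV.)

8.413 MeV/nucleon

The nucleus contains 62 protons and 142 − 62 = 80 neutrons.
Total constituent mass: 62 × 1.00728 + 80 × 1.008665 = 143.144560 u
The mass defect is 143.144560 − 141.8621 = 1.282460 u.
Binding energy = Δm·c² = 1.282460 × 931.5 MeV/u = 1194.61 MeV
Per nucleon: 1194.61 / 142 = 8.413 MeV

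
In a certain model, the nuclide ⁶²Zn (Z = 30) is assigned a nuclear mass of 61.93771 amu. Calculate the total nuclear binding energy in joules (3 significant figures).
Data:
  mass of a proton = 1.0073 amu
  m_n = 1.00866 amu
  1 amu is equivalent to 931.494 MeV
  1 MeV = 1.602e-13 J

Σm = 30·m_p + 32·m_n = 30.2190 + 32.27712 = 62.49612 amu
Δm = 62.49612 − 61.93771 = 0.55841 amu
Converting to energy: 0.55841 amu × 931.494 MeV/amu = 520.156 MeV
In joules: 520.156 MeV × 1.602e-13 J/MeV = 8.3329e-11 J

8.33e-11 J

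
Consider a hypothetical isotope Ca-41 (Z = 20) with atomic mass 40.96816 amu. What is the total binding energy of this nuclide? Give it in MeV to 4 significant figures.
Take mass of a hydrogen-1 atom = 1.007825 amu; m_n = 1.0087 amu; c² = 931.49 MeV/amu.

345.6 MeV

The nucleus contains 20 protons and 41 − 20 = 21 neutrons.
Total constituent mass: 20 × 1.007825 + 21 × 1.0087 = 41.339200 amu
Δm = 41.339200 − 40.96816 = 0.371040 amu
Converting to energy: 0.371040 amu × 931.49 MeV/amu = 345.620 MeV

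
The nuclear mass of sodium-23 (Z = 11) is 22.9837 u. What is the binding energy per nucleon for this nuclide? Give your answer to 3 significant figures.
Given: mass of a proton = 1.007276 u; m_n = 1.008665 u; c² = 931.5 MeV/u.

8.11 MeV/nucleon

With 11 protons and 12 neutrons (A = 23):
Total constituent mass: 11 × 1.007276 + 12 × 1.008665 = 23.184016 u
Mass defect Δm = 23.184016 − 22.9837 = 0.200316 u
Converting to energy: 0.200316 u × 931.5 MeV/u = 186.594 MeV
Dividing by A = 23 gives 8.113 MeV per nucleon.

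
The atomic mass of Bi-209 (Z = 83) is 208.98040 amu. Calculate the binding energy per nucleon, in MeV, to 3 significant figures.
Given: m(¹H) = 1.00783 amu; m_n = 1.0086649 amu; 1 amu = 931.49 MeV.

7.85 MeV/nucleon

With 83 protons and 126 neutrons (A = 209):
Σm = 83·m(¹H) + 126·m_n = 83.64989 + 127.0917774 = 210.7416674 amu
Mass defect Δm = 210.7416674 − 208.98040 = 1.7612674 amu
E_B = 1.7612674 × 931.49 = 1640.60 MeV
Dividing by A = 209 gives 7.850 MeV per nucleon.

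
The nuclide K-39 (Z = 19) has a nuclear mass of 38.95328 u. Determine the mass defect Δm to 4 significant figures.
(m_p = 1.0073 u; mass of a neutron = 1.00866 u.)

0.3586 u

Mass of separated nucleons = 19(1.0073) + 20(1.00866) = 19.1387 + 20.17320 = 39.31190 u
The mass defect is 39.31190 − 38.95328 = 0.35862 u.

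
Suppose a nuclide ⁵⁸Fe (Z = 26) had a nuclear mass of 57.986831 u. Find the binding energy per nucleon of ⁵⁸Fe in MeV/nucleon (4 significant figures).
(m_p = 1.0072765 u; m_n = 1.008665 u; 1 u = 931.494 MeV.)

7.703 MeV/nucleon

The nucleus contains 26 protons and 58 − 26 = 32 neutrons.
Mass of separated nucleons = 26(1.0072765) + 32(1.008665) = 26.1891890 + 32.277280 = 58.4664690 u
Mass defect Δm = 58.4664690 − 57.986831 = 0.4796380 u
Binding energy = Δm·c² = 0.4796380 × 931.494 MeV/u = 446.780 MeV
Per nucleon: 446.780 / 58 = 7.703 MeV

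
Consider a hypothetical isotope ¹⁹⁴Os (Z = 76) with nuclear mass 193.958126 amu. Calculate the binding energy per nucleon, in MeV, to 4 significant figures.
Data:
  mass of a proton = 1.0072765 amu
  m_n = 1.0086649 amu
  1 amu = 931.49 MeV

7.766 MeV/nucleon

With 76 protons and 118 neutrons (A = 194):
Total constituent mass: 76 × 1.0072765 + 118 × 1.0086649 = 195.5754722 amu
Δm = 195.5754722 − 193.958126 = 1.6173462 amu
Binding energy = Δm·c² = 1.6173462 × 931.49 MeV/amu = 1506.54 MeV
BE/A = 1506.54 MeV / 194 = 7.766 MeV/nucleon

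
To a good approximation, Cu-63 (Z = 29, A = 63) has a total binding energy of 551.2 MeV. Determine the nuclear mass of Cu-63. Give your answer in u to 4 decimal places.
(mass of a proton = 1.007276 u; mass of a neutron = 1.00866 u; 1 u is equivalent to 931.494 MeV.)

Mass defect = 551.2 MeV / (931.494 MeV/u) = 0.591738 u
Constituent mass = 29(1.007276) + 34(1.00866) = 63.505444 u
Nuclear mass = 63.505444 − 0.591738 = 62.913706 u ≈ 62.9137 u (to 4 decimal places)

62.9137 u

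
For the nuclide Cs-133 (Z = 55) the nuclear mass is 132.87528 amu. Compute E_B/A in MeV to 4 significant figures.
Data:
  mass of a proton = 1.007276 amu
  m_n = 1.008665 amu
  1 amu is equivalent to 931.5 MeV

With 55 protons and 78 neutrons (A = 133):
Σm = 55·m_p + 78·m_n = 55.400180 + 78.675870 = 134.076050 amu
Mass defect Δm = 134.076050 − 132.87528 = 1.200770 amu
Converting to energy: 1.200770 amu × 931.5 MeV/amu = 1118.52 MeV
BE/A = 1118.52 MeV / 133 = 8.410 MeV/nucleon

8.410 MeV/nucleon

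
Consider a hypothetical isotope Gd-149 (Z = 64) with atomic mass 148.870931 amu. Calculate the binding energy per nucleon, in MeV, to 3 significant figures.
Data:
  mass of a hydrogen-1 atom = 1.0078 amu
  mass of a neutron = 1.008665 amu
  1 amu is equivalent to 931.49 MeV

Σm = 64·m(¹H) + 85·m_n = 64.4992 + 85.736525 = 150.235725 amu
Mass defect Δm = 150.235725 − 148.870931 = 1.364794 amu
Converting to energy: 1.364794 amu × 931.49 MeV/amu = 1271.29 MeV
Dividing by A = 149 gives 8.532 MeV per nucleon.

8.53 MeV/nucleon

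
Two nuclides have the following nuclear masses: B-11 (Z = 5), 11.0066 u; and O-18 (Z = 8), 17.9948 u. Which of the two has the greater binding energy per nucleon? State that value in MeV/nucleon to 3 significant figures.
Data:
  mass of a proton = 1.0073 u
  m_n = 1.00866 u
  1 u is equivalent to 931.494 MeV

O-18; 7.77 MeV/nucleon

B-11: Σm = 5(1.0073) + 6(1.00866) = 11.08846 u; Δm = 0.08186 u; E_B = 76.252 MeV; E_B/A = 6.932 MeV
O-18: Σm = 8(1.0073) + 10(1.00866) = 18.14500 u; Δm = 0.15020 u; E_B = 139.91 MeV; E_B/A = 7.773 MeV
O-18 has the higher binding energy per nucleon, so it is the more tightly bound nucleus.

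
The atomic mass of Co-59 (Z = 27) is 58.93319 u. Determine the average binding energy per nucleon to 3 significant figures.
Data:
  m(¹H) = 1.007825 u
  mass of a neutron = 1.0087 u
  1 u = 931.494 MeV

8.79 MeV/nucleon

With 27 protons and 32 neutrons (A = 59):
Mass of separated nucleons = 27(1.007825) + 32(1.0087) = 27.211275 + 32.2784 = 59.489675 u
The mass defect is 59.489675 − 58.93319 = 0.556485 u.
Binding energy = Δm·c² = 0.556485 × 931.494 MeV/u = 518.362 MeV
Dividing by A = 59 gives 8.786 MeV per nucleon.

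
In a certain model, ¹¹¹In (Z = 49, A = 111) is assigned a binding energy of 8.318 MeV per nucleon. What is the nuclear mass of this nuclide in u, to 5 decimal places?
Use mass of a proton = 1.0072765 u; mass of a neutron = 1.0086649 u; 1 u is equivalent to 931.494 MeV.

110.90257 u

Total binding energy = 111 × 8.318 = 923.298 MeV
Mass defect = 923.298 MeV / (931.494 MeV/u) = 0.9912012 u
Constituent mass = 49(1.0072765) + 62(1.0086649) = 111.8937723 u
Nuclear mass = 111.8937723 − 0.9912012 = 110.9025711 u ≈ 110.90257 u (to 5 decimal places)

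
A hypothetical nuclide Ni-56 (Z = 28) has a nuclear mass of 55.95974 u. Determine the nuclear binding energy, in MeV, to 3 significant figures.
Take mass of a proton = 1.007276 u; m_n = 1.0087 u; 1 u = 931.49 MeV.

454 MeV

Z = 28, so N = A − Z = 56 − 28 = 28.
Σm = 28·m_p + 28·m_n = 28.203728 + 28.2436 = 56.447328 u
Δm = 56.447328 − 55.95974 = 0.487588 u
E_B = 0.487588 × 931.49 = 454.183 MeV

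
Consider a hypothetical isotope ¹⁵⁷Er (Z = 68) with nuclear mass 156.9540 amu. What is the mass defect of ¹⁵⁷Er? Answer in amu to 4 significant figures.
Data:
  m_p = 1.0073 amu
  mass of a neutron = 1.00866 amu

1.313 amu

The nucleus contains 68 protons and 157 − 68 = 89 neutrons.
Total constituent mass: 68 × 1.0073 + 89 × 1.00866 = 158.26714 amu
The mass defect is 158.26714 − 156.9540 = 1.31314 amu.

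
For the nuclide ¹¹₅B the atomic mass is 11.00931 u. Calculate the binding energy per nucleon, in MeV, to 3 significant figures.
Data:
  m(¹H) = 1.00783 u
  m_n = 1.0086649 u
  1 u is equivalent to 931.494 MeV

6.93 MeV/nucleon

With 5 protons and 6 neutrons (A = 11):
Σm = 5·m(¹H) + 6·m_n = 5.03915 + 6.0519894 = 11.0911394 u
The mass defect is 11.0911394 − 11.00931 = 0.0818294 u.
Converting to energy: 0.0818294 u × 931.494 MeV/u = 76.2236 MeV
Per nucleon: 76.2236 / 11 = 6.929 MeV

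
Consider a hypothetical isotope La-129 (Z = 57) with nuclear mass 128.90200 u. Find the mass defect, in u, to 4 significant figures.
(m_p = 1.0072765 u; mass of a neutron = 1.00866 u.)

The nucleus contains 57 protons and 129 − 57 = 72 neutrons.
Mass of separated nucleons = 57(1.0072765) + 72(1.00866) = 57.4147605 + 72.62352 = 130.0382805 u
Mass defect Δm = 130.0382805 − 128.90200 = 1.1362805 u

1.136 u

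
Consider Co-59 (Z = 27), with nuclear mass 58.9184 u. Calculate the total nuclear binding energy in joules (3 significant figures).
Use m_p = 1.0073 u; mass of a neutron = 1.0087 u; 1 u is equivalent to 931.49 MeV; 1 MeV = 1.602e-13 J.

With 27 protons and 32 neutrons (A = 59):
Mass of separated nucleons = 27(1.0073) + 32(1.0087) = 27.1971 + 32.2784 = 59.4755 u
Mass defect Δm = 59.4755 − 58.9184 = 0.5571 u
Converting to energy: 0.5571 u × 931.49 MeV/u = 518.933 MeV
In joules: 518.933 MeV × 1.602e-13 J/MeV = 8.3133e-11 J

8.31e-11 J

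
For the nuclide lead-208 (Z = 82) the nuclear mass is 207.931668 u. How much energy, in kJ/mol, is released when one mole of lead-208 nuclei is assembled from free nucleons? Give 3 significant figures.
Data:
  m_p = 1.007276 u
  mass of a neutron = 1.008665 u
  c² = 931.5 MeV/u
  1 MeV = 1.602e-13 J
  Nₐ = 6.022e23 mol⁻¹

1.58e+11 kJ/mol

Z = 82, so N = A − Z = 208 − 82 = 126.
Σm = 82·m_p + 126·m_n = 82.596632 + 127.091790 = 209.688422 u
The mass defect is 209.688422 − 207.931668 = 1.756754 u.
Converting to energy: 1.756754 u × 931.5 MeV/u = 1636.42 MeV
Per nucleus in joules: 1636.42 MeV × 1.602e-13 J/MeV = 2.6215e-10 J
Per mole: 2.6215e-10 J × 6.022e23 mol⁻¹ = 1.5787e+14 J/mol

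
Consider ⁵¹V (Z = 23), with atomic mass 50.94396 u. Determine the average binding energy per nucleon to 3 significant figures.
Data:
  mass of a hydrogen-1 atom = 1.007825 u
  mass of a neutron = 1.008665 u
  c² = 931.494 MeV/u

Mass of separated nucleons = 23(1.007825) + 28(1.008665) = 23.179975 + 28.242620 = 51.422595 u
The mass defect is 51.422595 − 50.94396 = 0.478635 u.
E_B = 0.478635 × 931.494 = 445.846 MeV
BE/A = 445.846 MeV / 51 = 8.742 MeV/nucleon

8.74 MeV/nucleon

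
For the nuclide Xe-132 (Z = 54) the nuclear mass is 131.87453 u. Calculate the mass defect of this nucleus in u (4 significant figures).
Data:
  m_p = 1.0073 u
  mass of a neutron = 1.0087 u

1.198 u

Z = 54, so N = A − Z = 132 − 54 = 78.
Total constituent mass: 54 × 1.0073 + 78 × 1.0087 = 133.0728 u
The mass defect is 133.0728 − 131.87453 = 1.19827 u.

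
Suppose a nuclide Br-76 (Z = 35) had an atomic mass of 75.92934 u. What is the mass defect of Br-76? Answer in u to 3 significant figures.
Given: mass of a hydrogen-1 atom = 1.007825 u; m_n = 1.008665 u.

Total constituent mass: 35 × 1.007825 + 41 × 1.008665 = 76.629140 u
Mass defect Δm = 76.629140 − 75.92934 = 0.699800 u

0.700 u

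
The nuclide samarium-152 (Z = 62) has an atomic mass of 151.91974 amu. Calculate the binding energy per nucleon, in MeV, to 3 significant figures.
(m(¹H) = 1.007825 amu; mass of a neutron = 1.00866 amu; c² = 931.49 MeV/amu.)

8.24 MeV/nucleon

Mass of separated nucleons = 62(1.007825) + 90(1.00866) = 62.485150 + 90.77940 = 153.264550 amu
Mass defect Δm = 153.264550 − 151.91974 = 1.344810 amu
Converting to energy: 1.344810 amu × 931.49 MeV/amu = 1252.68 MeV
Per nucleon: 1252.68 / 152 = 8.241 MeV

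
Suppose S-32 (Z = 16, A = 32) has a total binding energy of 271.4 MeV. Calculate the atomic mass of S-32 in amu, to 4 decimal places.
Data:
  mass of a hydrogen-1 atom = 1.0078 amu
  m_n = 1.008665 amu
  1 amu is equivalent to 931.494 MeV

Mass defect = 271.4 MeV / (931.494 MeV/amu) = 0.291360 amu
Constituent mass = 16(1.0078) + 16(1.008665) = 32.263440 amu
Atomic mass = 32.263440 − 0.291360 = 31.972080 amu ≈ 31.9721 amu (to 4 decimal places)

31.9721 amu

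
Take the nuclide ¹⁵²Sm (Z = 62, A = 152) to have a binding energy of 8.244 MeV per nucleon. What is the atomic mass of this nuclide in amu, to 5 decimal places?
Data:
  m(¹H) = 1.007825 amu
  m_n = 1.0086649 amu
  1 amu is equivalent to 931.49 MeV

151.91974 amu

Total binding energy = 152 × 8.244 = 1253.088 MeV
Mass defect = 1253.088 MeV / (931.49 MeV/amu) = 1.3452512 amu
Constituent mass = 62(1.007825) + 90(1.0086649) = 153.2649910 amu
Atomic mass = 153.2649910 − 1.3452512 = 151.9197398 amu ≈ 151.91974 amu (to 5 decimal places)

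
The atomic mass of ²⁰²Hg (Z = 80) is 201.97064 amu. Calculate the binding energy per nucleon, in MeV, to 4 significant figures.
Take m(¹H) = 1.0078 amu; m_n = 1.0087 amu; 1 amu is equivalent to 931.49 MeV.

Z = 80, so N = A − Z = 202 − 80 = 122.
Σm = 80·m(¹H) + 122·m_n = 80.6240 + 123.0614 = 203.6854 amu
The mass defect is 203.6854 − 201.97064 = 1.71476 amu.
Converting to energy: 1.71476 amu × 931.49 MeV/amu = 1597.28 MeV
BE/A = 1597.28 MeV / 202 = 7.907 MeV/nucleon

7.907 MeV/nucleon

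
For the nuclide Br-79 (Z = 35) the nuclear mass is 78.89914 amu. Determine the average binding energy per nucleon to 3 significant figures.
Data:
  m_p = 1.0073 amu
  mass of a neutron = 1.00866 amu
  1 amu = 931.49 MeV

Total constituent mass: 35 × 1.0073 + 44 × 1.00866 = 79.63654 amu
Mass defect Δm = 79.63654 − 78.89914 = 0.73740 amu
Binding energy = Δm·c² = 0.73740 × 931.49 MeV/amu = 686.881 MeV
Per nucleon: 686.881 / 79 = 8.6947 MeV

8.69 MeV/nucleon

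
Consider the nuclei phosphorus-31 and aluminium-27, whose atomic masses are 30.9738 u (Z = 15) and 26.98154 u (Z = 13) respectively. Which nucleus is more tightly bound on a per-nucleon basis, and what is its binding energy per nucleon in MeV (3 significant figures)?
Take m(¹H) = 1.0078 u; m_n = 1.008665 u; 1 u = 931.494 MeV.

phosphorus-31; 8.47 MeV/nucleon

phosphorus-31: Σm = 15(1.0078) + 16(1.008665) = 31.255640 u; Δm = 0.281840 u; E_B = 262.53 MeV; E_B/A = 8.469 MeV
aluminium-27: Σm = 13(1.0078) + 14(1.008665) = 27.222710 u; Δm = 0.241170 u; E_B = 224.65 MeV; E_B/A = 8.320 MeV
phosphorus-31 has the higher binding energy per nucleon, so it is the more tightly bound nucleus.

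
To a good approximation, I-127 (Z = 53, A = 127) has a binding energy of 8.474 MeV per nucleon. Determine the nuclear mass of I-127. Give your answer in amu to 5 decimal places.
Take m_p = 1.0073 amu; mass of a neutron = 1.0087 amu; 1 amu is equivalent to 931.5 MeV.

Total binding energy = 127 × 8.474 = 1076.198 MeV
Mass defect = 1076.198 MeV / (931.5 MeV/amu) = 1.1553387 amu
Constituent mass = 53(1.0073) + 74(1.0087) = 128.0307 amu
Nuclear mass = 128.0307 − 1.1553387 = 126.8753613 amu ≈ 126.87536 amu (to 5 decimal places)

126.87536 amu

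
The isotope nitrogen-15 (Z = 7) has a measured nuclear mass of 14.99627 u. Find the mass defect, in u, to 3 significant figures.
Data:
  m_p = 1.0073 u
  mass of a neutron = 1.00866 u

Mass of separated nucleons = 7(1.0073) + 8(1.00866) = 7.0511 + 8.06928 = 15.12038 u
Δm = 15.12038 − 14.99627 = 0.12411 u

0.124 u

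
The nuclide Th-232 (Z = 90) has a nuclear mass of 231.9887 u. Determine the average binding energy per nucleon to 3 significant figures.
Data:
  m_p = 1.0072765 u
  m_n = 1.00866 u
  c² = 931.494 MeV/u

The nucleus contains 90 protons and 232 − 90 = 142 neutrons.
Total constituent mass: 90 × 1.0072765 + 142 × 1.00866 = 233.8846050 u
Mass defect Δm = 233.8846050 − 231.9887 = 1.8959050 u
Binding energy = Δm·c² = 1.8959050 × 931.494 MeV/u = 1766.02 MeV
BE/A = 1766.02 MeV / 232 = 7.612 MeV/nucleon

7.61 MeV/nucleon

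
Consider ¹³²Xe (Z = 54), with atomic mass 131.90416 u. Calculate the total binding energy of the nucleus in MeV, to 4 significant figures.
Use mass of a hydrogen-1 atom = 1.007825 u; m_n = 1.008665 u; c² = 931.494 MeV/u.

1112 MeV

Mass of separated nucleons = 54(1.007825) + 78(1.008665) = 54.422550 + 78.675870 = 133.098420 u
Mass defect Δm = 133.098420 − 131.90416 = 1.194260 u
Converting to energy: 1.194260 u × 931.494 MeV/u = 1112.45 MeV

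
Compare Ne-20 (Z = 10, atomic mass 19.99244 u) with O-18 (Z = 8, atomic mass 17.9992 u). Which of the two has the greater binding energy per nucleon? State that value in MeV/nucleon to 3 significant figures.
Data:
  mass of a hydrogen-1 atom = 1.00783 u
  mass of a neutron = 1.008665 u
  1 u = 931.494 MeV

Ne-20; 8.03 MeV/nucleon

Ne-20: Σm = 10(1.00783) + 10(1.008665) = 20.164950 u; Δm = 0.172510 u; E_B = 160.692 MeV; E_B/A = 8.0346 MeV
O-18: Σm = 8(1.00783) + 10(1.008665) = 18.149290 u; Δm = 0.150090 u; E_B = 139.81 MeV; E_B/A = 7.767 MeV
Ne-20 has the higher binding energy per nucleon, so it is the more tightly bound nucleus.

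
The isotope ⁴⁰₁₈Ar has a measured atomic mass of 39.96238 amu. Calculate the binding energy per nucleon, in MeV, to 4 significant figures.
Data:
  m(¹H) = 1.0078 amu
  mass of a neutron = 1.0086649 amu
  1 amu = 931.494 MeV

Σm = 18·m(¹H) + 22·m_n = 18.1404 + 22.1906278 = 40.3310278 amu
Δm = 40.3310278 − 39.96238 = 0.3686478 amu
Binding energy = Δm·c² = 0.3686478 × 931.494 MeV/amu = 343.393 MeV
BE/A = 343.393 MeV / 40 = 8.585 MeV/nucleon

8.585 MeV/nucleon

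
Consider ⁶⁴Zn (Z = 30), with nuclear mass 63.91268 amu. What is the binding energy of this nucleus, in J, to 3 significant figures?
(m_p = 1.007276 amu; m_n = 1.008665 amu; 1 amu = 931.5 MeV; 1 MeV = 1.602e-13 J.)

8.96e-11 J

The nucleus contains 30 protons and 64 − 30 = 34 neutrons.
Σm = 30·m_p + 34·m_n = 30.218280 + 34.294610 = 64.512890 amu
The mass defect is 64.512890 − 63.91268 = 0.600210 amu.
Binding energy = Δm·c² = 0.600210 × 931.5 MeV/amu = 559.096 MeV
In joules: 559.096 MeV × 1.602e-13 J/MeV = 8.9567e-11 J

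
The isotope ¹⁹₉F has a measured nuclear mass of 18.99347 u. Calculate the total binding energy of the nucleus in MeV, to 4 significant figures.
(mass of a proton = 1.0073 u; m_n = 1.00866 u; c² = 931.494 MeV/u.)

147.9 MeV

Z = 9, so N = A − Z = 19 − 9 = 10.
Mass of separated nucleons = 9(1.0073) + 10(1.00866) = 9.0657 + 10.08660 = 19.15230 u
The mass defect is 19.15230 − 18.99347 = 0.15883 u.
Converting to energy: 0.15883 u × 931.494 MeV/u = 147.949 MeV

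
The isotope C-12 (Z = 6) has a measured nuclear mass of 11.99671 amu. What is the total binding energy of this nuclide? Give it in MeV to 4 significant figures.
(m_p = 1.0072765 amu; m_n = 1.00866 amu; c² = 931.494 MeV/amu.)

With 6 protons and 6 neutrons (A = 12):
Total constituent mass: 6 × 1.0072765 + 6 × 1.00866 = 12.0956190 amu
The mass defect is 12.0956190 − 11.99671 = 0.0989090 amu.
E_B = 0.0989090 × 931.494 = 92.1331 MeV

92.13 MeV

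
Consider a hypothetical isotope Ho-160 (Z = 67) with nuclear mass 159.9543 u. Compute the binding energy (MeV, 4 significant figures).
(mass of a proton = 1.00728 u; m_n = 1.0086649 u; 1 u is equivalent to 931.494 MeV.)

1248 MeV

Mass of separated nucleons = 67(1.00728) + 93(1.0086649) = 67.48776 + 93.8058357 = 161.2935957 u
Δm = 161.2935957 − 159.9543 = 1.3392957 u
Binding energy = Δm·c² = 1.3392957 × 931.494 MeV/u = 1247.55 MeV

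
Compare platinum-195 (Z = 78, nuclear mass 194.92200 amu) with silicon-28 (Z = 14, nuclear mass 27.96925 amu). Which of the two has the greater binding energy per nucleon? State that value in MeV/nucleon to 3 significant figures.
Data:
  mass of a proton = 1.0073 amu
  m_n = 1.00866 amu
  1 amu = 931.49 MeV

platinum-195: Σm = 78(1.0073) + 117(1.00866) = 196.58262 amu; Δm = 1.66062 amu; E_B = 1546.9 MeV; E_B/A = 7.933 MeV
silicon-28: Σm = 14(1.0073) + 14(1.00866) = 28.22344 amu; Δm = 0.25419 amu; E_B = 236.78 MeV; E_B/A = 8.456 MeV
silicon-28 has the higher binding energy per nucleon, so it is the more tightly bound nucleus.

silicon-28; 8.46 MeV/nucleon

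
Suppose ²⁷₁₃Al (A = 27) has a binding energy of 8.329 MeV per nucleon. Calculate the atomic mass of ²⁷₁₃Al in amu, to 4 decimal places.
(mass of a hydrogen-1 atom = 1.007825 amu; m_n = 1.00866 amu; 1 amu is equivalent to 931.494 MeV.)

Total binding energy = 27 × 8.329 = 224.883 MeV
Mass defect = 224.883 MeV / (931.494 MeV/amu) = 0.241422 amu
Constituent mass = 13(1.007825) + 14(1.00866) = 27.222965 amu
Atomic mass = 27.222965 − 0.241422 = 26.981543 amu ≈ 26.9815 amu (to 4 decimal places)

26.9815 amu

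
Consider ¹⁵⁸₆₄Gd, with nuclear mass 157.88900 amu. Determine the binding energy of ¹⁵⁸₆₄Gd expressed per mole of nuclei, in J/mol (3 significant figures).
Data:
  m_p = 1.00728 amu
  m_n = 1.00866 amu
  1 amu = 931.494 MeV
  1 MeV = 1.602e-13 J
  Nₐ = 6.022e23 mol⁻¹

1.25e+14 J/mol

Z = 64, so N = A − Z = 158 − 64 = 94.
Total constituent mass: 64 × 1.00728 + 94 × 1.00866 = 159.27996 amu
Mass defect Δm = 159.27996 − 157.88900 = 1.39096 amu
Binding energy = Δm·c² = 1.39096 × 931.494 MeV/amu = 1295.67 MeV
Per nucleus in joules: 1295.67 MeV × 1.602e-13 J/MeV = 2.0757e-10 J
Per mole: 2.0757e-10 J × 6.022e23 mol⁻¹ = 1.2500e+14 J/mol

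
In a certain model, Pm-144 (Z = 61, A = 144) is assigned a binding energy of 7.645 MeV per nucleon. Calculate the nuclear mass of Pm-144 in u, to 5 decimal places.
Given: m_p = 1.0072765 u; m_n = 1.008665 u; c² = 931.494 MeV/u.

Total binding energy = 144 × 7.645 = 1100.880 MeV
Mass defect = 1100.880 MeV / (931.494 MeV/u) = 1.1818434 u
Constituent mass = 61(1.0072765) + 83(1.008665) = 145.1630615 u
Nuclear mass = 145.1630615 − 1.1818434 = 143.9812181 u ≈ 143.98122 u (to 5 decimal places)

143.98122 u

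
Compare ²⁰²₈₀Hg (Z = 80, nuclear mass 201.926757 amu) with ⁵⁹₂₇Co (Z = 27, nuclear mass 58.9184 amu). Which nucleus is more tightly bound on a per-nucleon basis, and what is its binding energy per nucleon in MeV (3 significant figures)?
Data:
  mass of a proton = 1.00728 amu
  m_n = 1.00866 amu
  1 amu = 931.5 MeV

²⁰²₈₀Hg: Σm = 80(1.00728) + 122(1.00866) = 203.63892 amu; Δm = 1.712163 amu; E_B = 1594.88 MeV; E_B/A = 7.895 MeV
⁵⁹₂₇Co: Σm = 27(1.00728) + 32(1.00866) = 59.47368 amu; Δm = 0.55528 amu; E_B = 517.24 MeV; E_B/A = 8.767 MeV
⁵⁹₂₇Co has the higher binding energy per nucleon, so it is the more tightly bound nucleus.

⁵⁹₂₇Co; 8.77 MeV/nucleon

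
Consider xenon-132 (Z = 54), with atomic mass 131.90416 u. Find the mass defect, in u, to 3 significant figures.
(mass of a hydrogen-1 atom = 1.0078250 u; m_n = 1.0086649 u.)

With 54 protons and 78 neutrons (A = 132):
Total constituent mass: 54 × 1.0078250 + 78 × 1.0086649 = 133.0984122 u
Mass defect Δm = 133.0984122 − 131.90416 = 1.1942522 u

1.19 u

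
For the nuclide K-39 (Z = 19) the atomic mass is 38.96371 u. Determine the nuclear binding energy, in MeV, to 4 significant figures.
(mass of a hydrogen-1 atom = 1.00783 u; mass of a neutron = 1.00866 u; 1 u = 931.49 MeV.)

333.7 MeV

Z = 19, so N = A − Z = 39 − 19 = 20.
Σm = 19·m(¹H) + 20·m_n = 19.14877 + 20.17320 = 39.32197 u
Δm = 39.32197 − 38.96371 = 0.35826 u
E_B = 0.35826 × 931.49 = 333.716 MeV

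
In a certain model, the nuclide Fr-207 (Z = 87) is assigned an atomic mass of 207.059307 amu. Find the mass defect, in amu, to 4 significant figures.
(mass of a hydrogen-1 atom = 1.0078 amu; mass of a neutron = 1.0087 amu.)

Total constituent mass: 87 × 1.0078 + 120 × 1.0087 = 208.7226 amu
Δm = 208.7226 − 207.059307 = 1.663293 amu

1.663 amu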